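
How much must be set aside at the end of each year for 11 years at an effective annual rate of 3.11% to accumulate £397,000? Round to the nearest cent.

£30,821.88

PMT = 397000 / ( [(1+0.0311)^11 − 1] / 0.0311 ) = 397000 / 12.880462 = 30,821.8756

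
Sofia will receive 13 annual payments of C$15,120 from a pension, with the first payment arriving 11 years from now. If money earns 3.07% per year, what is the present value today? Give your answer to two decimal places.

Value one period before first payment (t=10): 15120 × [1 − (1+0.0307)^(−13)] / 0.0307 = 15120 × 10.587502 = 160,083.0288
PV₀ = 160,083.0288 / (1+0.0307)^10 = 160,083.0288 / 1.353078 = 118,310.2936

C$118,310.29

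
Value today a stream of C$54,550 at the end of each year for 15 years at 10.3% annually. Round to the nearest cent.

Annuity factor a(15|0.103) = 7.477581; PV = 54550 × 7.477581 = 407,902.0481

C$407,902.05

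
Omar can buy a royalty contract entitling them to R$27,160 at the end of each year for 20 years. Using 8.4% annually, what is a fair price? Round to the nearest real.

PV = 27160 × [1 − (1+0.084)^(−20)] / 0.084 = 27160 × 9.532651 = 258,906.7893

R$258,907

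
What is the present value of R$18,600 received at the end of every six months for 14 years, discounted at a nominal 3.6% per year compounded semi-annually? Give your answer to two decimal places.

R$406,282.64

Periodic rate i = 0.036/2 = 0.018; n = 14 × 2 = 28 periods.
PV = PMT · [1 − (1+i)^(−n)] / i = 18600 · 21.843152 = 406,282.6361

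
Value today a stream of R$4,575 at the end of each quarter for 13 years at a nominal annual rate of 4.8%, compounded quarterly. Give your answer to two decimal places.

R$176,217.27

Periodic rate i = 0.048/4 = 0.012; n = 13 × 4 = 52 periods.
PV = 4575 × [1 − (1+0.012)^(−52)] / 0.012 = 4575 × 38.517435 = 176,217.2663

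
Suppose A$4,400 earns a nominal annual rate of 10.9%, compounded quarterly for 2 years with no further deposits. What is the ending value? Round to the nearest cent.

Periodic rate i = 0.109/4 = 0.02725; n = 2 × 4 = 8 periods.
FV = PV·(1+i)^n = 4,400 × 1.239964 = 5,455.8431

A$5,455.84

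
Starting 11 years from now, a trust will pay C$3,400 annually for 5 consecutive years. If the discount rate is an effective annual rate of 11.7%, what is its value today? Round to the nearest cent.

Value one period before first payment (t=10): 3400 × [1 − (1+0.117)^(−5)] / 0.117 = 3400 × 3.631728 = 12,347.8767
PV₀ = 12,347.8767 / (1+0.117)^10 = 12,347.8767 / 3.023651 = 4,083.7632

C$4,083.76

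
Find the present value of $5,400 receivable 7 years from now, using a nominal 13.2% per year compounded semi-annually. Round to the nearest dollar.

With 2 periods per year: i = 0.066, n = 14.
Discount factor = (1+0.066)^(−14) = 0.408695; PV = 5,400 × 0.408695 = 2,206.9520

$2,207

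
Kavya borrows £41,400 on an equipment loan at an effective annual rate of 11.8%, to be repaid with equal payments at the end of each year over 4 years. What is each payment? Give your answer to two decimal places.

PMT = 41400 / ( [1 − (1+0.118)^(−4)] / 0.118 ) = 41400 / 3.050188 = 13,572.9344

£13,572.93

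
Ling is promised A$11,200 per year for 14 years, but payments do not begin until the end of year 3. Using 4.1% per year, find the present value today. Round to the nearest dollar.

Value one period before first payment (t=2): 11200 × [1 − (1+0.041)^(−14)] / 0.041 = 11200 × 10.493728 = 117,529.7531
PV₀ = 117,529.7531 / (1+0.041)^2 = 117,529.7531 / 1.083681 = 108,454.1974

A$108,454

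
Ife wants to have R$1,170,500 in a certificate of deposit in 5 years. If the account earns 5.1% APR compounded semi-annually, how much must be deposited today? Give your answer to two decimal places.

R$909,944.22

Periodic rate i = 0.051/2 = 0.0255; n = 5 × 2 = 10 periods.
PV = 1,170,500 / (1 + 0.0255)^10 = 1,170,500 / 1.286343 = 909,944.2206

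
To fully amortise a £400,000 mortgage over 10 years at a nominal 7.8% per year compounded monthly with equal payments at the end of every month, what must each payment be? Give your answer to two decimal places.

£4,810.94

With 12 periods per year: i = 0.0065, n = 120.
Annuity-PV factor = 83.143920; PMT = 400000 / 83.143920 = 4,810.9351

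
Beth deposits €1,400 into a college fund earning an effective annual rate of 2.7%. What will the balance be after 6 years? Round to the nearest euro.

FV = 1,400 × (1 + 0.027)^6 = 1,642.6714

€1,643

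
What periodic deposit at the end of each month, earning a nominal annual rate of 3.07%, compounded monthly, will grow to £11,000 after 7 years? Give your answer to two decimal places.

£117.55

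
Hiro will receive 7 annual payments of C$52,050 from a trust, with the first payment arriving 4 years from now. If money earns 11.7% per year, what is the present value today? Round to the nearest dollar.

Value one period before first payment (t=3): 52050 × [1 − (1+0.117)^(−7)] / 0.117 = 52050 × 4.607501 = 239,820.4319
Discount back 3 years: 239,820.4319 × (1+0.117)^(−3) = 239,820.4319 × 0.717531 = 172,078.5197

C$172,079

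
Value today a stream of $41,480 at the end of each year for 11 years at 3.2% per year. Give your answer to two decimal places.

$379,581.94

PV = PMT · [1 − (1+i)^(−n)] / i = 41480 · 9.150963 = 379,581.9401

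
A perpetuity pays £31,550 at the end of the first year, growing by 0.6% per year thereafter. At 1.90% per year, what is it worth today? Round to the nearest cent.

£2,426,923.08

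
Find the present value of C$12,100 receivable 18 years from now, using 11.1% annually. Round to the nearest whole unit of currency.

Discount factor = (1+0.111)^(−18) = 0.150365; PV = 12,100 × 0.150365 = 1,819.4173

C$1,819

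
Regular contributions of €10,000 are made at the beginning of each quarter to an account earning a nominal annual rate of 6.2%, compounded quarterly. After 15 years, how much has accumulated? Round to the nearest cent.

€993,547.27

With 4 periods per year: i = 0.0155, n = 60.
FV = PMT · [(1+i)^n − 1] / i × (1+i) = 10000 · 99.354727 = 993,547.2744
(Beginning-of-period payments → annuity-due factor ×(1+i).)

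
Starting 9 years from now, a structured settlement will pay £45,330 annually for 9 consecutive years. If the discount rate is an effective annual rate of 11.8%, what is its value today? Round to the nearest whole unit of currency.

PV at t=8 (ordinary 9-year annuity): 45330 × a(9|0.118) = 45330 × 5.369003 = 243,376.9123
Discount back 8 years: 243,376.9123 × (1+0.118)^(−8) = 243,376.9123 × 0.409700 = 99,711.4309

£99,711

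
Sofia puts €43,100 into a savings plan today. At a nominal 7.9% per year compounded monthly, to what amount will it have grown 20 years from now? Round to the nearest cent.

Periodic rate i = 0.079/12 = 0.00658333; n = 20 × 12 = 240 periods.
43,100 × (1+0.00658333)^240 = 43,100 × 4.829881 = 208,167.8817

€208,167.88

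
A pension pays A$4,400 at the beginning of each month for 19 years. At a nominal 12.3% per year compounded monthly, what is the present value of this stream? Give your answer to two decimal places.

A$391,267.13

Periodic rate i = 0.123/12 = 0.01025; n = 19 × 12 = 228 periods.
PV = PMT · [1 − (1+i)^(−n)] / i × (1+i) = 4400 · 88.924347 = 391,267.1274
(Beginning-of-period payments → annuity-due factor ×(1+i).)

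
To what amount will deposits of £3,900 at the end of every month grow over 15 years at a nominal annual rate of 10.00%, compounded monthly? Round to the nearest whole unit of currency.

£1,616,434

With 12 periods per year: i = 0.00833333, n = 180.
FV = PMT · [(1+i)^n − 1] / i = 3900 · 414.470346 = 1,616,434.3502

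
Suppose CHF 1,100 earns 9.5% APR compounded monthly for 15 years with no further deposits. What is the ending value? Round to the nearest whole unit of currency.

CHF 4,548

Periodic rate i = 0.095/12 = 0.00791667; n = 15 × 12 = 180 periods.
1,100 × (1+0.00791667)^180 = 1,100 × 4.134593 = 4,548.0526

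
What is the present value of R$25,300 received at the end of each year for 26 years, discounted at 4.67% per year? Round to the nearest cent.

Annuity factor a(26|0.0467) = 14.877378; PV = 25300 × 14.877378 = 376,397.6597

R$376,397.66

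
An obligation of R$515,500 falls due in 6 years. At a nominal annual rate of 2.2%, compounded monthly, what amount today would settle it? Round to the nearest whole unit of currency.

R$451,808

Periodic rate i = 0.022/12 = 0.00183333; n = 6 × 12 = 72 periods.
PV = 515,500 / (1 + 0.00183333)^72 = 515,500 / 1.140970 = 451,808.3818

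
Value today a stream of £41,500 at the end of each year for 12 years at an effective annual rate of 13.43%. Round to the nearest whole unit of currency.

PV = 41500 × [1 − (1+0.1343)^(−12)] / 0.1343 = 41500 × 5.804713 = 240,895.5992

£240,896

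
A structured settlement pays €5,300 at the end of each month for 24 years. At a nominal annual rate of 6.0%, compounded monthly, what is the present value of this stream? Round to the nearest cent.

€807,953.84

Periodic rate i = 0.06/12 = 0.005; n = 24 × 12 = 288 periods.
PV = 5300 × [1 − (1+0.005)^(−288)] / 0.005 = 5300 × 152.444121 = 807,953.8434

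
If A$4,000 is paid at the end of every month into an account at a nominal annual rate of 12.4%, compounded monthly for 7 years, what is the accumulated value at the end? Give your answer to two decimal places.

A$530,924.64

Periodic rate i = 0.124/12 = 0.0103333; n = 7 × 12 = 84 periods.
Accumulation factor s(84|0.0103333) = 132.731159; FV = 4000 × 132.731159 = 530,924.6374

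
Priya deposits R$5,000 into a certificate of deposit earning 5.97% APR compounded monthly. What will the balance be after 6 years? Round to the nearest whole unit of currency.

R$7,147

i = 0.0597/12 = 0.004975 per month; n = 6·12 = 72.
5,000 × (1+0.004975)^72 = 5,000 × 1.429482 = 7,147.4084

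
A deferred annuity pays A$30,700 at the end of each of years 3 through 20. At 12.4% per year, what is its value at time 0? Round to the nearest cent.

A$172,067.92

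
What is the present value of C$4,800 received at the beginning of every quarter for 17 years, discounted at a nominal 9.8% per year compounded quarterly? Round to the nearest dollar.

i = 0.098/4 = 0.0245 per quarter; n = 17·4 = 68.
PV = PMT · [1 − (1+i)^(−n)] / i × (1+i) = 4800 · 33.752663 = 162,012.7811
Payments are at the start of each period, so multiply by (1+i).

C$162,013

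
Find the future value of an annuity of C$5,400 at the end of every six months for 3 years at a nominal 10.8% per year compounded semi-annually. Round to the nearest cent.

Periodic rate i = 0.108/2 = 0.054; n = 3 × 2 = 6 periods.
Accumulation factor s(6|0.054) = 6.870733; FV = 5400 × 6.870733 = 37,101.9606

C$37,101.96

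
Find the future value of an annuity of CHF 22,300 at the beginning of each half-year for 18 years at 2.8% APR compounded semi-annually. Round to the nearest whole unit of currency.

CHF 1,049,131

i = 0.028/2 = 0.014 per half-year; n = 18·2 = 36.
Accumulation factor s(36|0.014) × (1+i) = 47.046225; FV = 22300 × 47.046225 = 1,049,130.8176
(annuity-due: payments at period start, so ×(1+i).)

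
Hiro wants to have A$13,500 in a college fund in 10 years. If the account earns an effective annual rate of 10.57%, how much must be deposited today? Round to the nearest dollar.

A$4,943

PV = 13,500 / (1 + 0.1057)^10 = 13,500 / 2.731323 = 4,942.6593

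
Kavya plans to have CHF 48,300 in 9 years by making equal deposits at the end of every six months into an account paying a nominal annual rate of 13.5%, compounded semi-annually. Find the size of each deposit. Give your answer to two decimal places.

CHF 1,455.10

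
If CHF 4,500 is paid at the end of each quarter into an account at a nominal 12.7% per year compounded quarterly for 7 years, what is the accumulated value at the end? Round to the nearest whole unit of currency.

Periodic rate i = 0.127/4 = 0.03175; n = 7 × 4 = 28 periods.
FV = PMT · [(1+i)^n − 1] / i = 4500 · 44.072583 = 198,326.6243

CHF 198,327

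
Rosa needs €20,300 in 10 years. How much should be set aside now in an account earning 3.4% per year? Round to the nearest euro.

€14,531

PV = FV·(1+i)^(−n) = 20,300 × 0.715805 = 14,530.8376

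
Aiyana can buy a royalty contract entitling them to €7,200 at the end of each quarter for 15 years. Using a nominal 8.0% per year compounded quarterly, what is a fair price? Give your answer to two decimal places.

Periodic rate i = 0.08/4 = 0.02; n = 15 × 4 = 60 periods.
PV = PMT · [1 − (1+i)^(−n)] / i = 7200 · 34.760887 = 250,278.3841

€250,278.38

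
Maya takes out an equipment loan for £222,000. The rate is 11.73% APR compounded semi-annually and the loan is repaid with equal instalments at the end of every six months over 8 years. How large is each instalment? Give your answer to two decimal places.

£21,764.17

Periodic rate i = 0.1173/2 = 0.05865; n = 8 × 2 = 16 periods.
PMT = 222000 / ( [1 − (1+0.05865)^(−16)] / 0.05865 ) = 222000 / 10.200251 = 21,764.1696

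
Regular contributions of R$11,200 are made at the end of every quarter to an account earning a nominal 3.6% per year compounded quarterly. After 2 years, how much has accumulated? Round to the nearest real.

With 4 periods per year: i = 0.009, n = 8.
Accumulation factor s(8|0.009) = 8.256587; FV = 11200 × 8.256587 = 92,473.7789

R$92,474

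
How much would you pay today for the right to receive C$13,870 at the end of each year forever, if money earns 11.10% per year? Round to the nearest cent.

C$124,954.95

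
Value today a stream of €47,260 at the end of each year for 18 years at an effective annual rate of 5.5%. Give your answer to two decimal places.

€531,489.48

PV = 47260 × [1 − (1+0.055)^(−18)] / 0.055 = 47260 × 11.246074 = 531,489.4792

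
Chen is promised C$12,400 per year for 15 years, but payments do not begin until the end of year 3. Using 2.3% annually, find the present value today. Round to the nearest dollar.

C$148,885

PV at t=2 (ordinary 15-year annuity): 12400 × a(15|0.023) = 12400 × 12.565510 = 155,812.3201
PV₀ = 155,812.3201 / (1+0.023)^2 = 155,812.3201 / 1.046529 = 148,884.8566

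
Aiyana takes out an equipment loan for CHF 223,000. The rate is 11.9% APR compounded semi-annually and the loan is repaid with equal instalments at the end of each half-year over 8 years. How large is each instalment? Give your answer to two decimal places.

i = 0.119/2 = 0.0595 per half-year; n = 8·2 = 16.
PMT = 223000 / ( [1 − (1+0.0595)^(−16)] / 0.0595 ) = 223000 / 10.140687 = 21,990.6213

CHF 21,990.62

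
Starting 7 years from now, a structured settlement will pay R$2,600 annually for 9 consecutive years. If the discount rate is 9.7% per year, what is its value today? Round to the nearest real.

R$8,695

PV at t=6 (ordinary 9-year annuity): 2600 × a(9|0.097) = 2600 × 5.828344 = 15,153.6934
PV₀ = 15,153.6934 / (1+0.097)^6 = 15,153.6934 / 1.742769 = 8,695.1831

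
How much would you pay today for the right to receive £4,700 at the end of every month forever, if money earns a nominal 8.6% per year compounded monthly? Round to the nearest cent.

Periodic rate i = 0.086/12 = 0.00716667.
PV = PMT / i = 4700 / 0.00716667 = 655,813.9535

£655,813.95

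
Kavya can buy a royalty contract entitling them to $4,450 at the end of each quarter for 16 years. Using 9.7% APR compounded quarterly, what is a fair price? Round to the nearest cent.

With 4 periods per year: i = 0.02425, n = 64.
PV = 4450 × [1 − (1+0.02425)^(−64)] / 0.02425 = 4450 × 32.338835 = 143,907.8140

$143,907.81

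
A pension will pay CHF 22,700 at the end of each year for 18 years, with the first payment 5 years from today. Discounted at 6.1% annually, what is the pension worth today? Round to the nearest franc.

PV at t=4 (ordinary 18-year annuity): 22700 × a(18|0.061) = 22700 × 10.746762 = 243,951.4885
PV₀ = 243,951.4885 / (1+0.061)^4 = 243,951.4885 / 1.267248 = 192,504.9657

CHF 192,505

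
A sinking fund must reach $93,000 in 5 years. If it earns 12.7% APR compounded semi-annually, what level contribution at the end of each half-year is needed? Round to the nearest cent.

Periodic rate i = 0.127/2 = 0.0635; n = 5 × 2 = 10 periods.
PMT = 93000 / ( [(1+0.0635)^10 − 1] / 0.0635 ) = 93000 / 13.399462 = 6,940.5771

$6,940.58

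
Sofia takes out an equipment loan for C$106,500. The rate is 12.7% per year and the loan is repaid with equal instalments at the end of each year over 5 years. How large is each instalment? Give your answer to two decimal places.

C$30,058.17

Annuity-PV factor = 3.543130; PMT = 106500 / 3.543130 = 30,058.1665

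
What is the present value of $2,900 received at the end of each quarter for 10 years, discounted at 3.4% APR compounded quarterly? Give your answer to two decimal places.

$97,988.01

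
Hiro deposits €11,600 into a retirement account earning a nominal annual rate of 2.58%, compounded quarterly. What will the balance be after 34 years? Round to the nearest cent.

€27,809.79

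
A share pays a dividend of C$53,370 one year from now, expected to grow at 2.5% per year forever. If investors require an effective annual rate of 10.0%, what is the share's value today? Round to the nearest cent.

PV = PMT / (i − g) = 53370 / (0.1 − 0.025) = 53370 / 0.075000 = 711,600.0000

C$711,600.00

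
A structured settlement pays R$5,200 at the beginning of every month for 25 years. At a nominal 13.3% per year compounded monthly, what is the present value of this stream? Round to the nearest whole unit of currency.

R$456,994

With 12 periods per year: i = 0.0110833, n = 300.
PV = 5200 × [1 − (1+0.0110833)^(−300)] / 0.0110833 × (1+i) = 5200 × 87.883374 = 456,993.5461
Payments are at the start of each period, so multiply by (1+i).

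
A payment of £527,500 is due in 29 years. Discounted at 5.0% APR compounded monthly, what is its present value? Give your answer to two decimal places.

i = 0.05/12 = 0.00416667 per month; n = 29·12 = 348.
PV = FV·(1+i)^(−n) = 527,500 × 0.235278 = 124,109.1392

£124,109.14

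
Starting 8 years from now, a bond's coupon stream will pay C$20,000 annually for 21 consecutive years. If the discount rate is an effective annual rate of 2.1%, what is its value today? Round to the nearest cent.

PV at t=7 (ordinary 21-year annuity): 20000 × a(21|0.021) = 20000 × 16.841067 = 336,821.3406
Discount back 7 years: 336,821.3406 × (1+0.021)^(−7) = 336,821.3406 × 0.864609 = 291,218.7983

C$291,218.80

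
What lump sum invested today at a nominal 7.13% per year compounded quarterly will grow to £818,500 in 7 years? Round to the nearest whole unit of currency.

£499,082

Periodic rate i = 0.0713/4 = 0.017825; n = 7 × 4 = 28 periods.
PV = 818,500 / (1 + 0.017825)^28 = 818,500 / 1.640013 = 499,081.5267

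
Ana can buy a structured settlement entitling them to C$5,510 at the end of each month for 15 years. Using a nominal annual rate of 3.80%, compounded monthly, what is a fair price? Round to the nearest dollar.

C$755,099

With 12 periods per year: i = 0.00316667, n = 180.
PV = PMT · [1 − (1+i)^(−n)] / i = 5510 · 137.041585 = 755,099.1350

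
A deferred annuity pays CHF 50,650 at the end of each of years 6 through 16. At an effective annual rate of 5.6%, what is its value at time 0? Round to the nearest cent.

CHF 310,525.10

Value one period before first payment (t=5): 50650 × [1 − (1+0.056)^(−11)] / 0.056 = 50650 × 8.050759 = 407,770.9620
Discount back 5 years: 407,770.9620 × (1+0.056)^(−5) = 407,770.9620 × 0.761518 = 310,525.0960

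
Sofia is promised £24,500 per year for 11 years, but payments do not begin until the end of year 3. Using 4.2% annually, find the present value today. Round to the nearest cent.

£195,562.81

Value one period before first payment (t=2): 24500 × [1 − (1+0.042)^(−11)] / 0.042 = 24500 × 8.666737 = 212,335.0626
PV₀ = 212,335.0626 / (1+0.042)^2 = 212,335.0626 / 1.085764 = 195,562.8134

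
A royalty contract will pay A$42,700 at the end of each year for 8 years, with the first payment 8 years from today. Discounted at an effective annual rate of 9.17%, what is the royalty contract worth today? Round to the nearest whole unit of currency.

A$127,078

PV at t=7 (ordinary 8-year annuity): 42700 × a(8|0.0917) = 42700 × 5.500020 = 234,850.8466
PV₀ = 234,850.8466 / (1+0.0917)^7 = 234,850.8466 / 1.848090 = 127,077.5865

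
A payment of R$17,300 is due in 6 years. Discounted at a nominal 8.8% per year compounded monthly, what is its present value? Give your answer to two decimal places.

i = 0.088/12 = 0.00733333 per month; n = 6·12 = 72.
PV = 17,300 / (1 + 0.00733333)^72 = 17,300 / 1.692274 = 10,222.9285

R$10,222.93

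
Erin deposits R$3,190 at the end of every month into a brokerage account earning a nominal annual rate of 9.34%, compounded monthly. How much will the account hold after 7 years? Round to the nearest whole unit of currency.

R$376,231

With 12 periods per year: i = 0.00778333, n = 84.
FV = 3190 × [(1+0.00778333)^84 − 1] / 0.00778333 = 3190 × 117.940821 = 376,231.2184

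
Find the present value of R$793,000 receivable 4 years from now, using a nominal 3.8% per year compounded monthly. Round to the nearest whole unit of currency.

R$681,341

i = 0.038/12 = 0.00316667 per month; n = 4·12 = 48.
Discount factor = (1+0.00316667)^(−48) = 0.859195; PV = 793,000 × 0.859195 = 681,341.3178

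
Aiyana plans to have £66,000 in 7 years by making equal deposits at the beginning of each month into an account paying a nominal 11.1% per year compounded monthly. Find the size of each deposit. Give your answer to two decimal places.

£518.26

i = 0.111/12 = 0.00925 per month; n = 7·12 = 84.
FV-annuity factor × (1+i) = 127.349180; PMT = 66000 / 127.349180 = 518.2601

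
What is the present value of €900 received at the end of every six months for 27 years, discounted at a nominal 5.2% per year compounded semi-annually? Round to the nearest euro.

With 2 periods per year: i = 0.026, n = 54.
PV = PMT · [1 − (1+i)^(−n)] / i = 900 · 28.843884 = 25,959.4956

€25,959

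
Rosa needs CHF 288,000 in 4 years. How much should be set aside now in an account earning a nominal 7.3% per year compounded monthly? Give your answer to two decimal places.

Periodic rate i = 0.073/12 = 0.00608333; n = 4 × 12 = 48 periods.
Discount factor = (1+0.00608333)^(−48) = 0.747429; PV = 288,000 × 0.747429 = 215,259.6688

CHF 215,259.67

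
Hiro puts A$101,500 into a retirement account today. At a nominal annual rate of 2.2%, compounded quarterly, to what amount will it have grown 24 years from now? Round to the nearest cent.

A$171,848.30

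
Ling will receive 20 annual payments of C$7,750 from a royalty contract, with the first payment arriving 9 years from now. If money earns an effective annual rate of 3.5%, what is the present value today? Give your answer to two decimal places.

C$83,646.24

Value one period before first payment (t=8): 7750 × [1 − (1+0.035)^(−20)] / 0.035 = 7750 × 14.212403 = 110,146.1256
Discount back 8 years: 110,146.1256 × (1+0.035)^(−8) = 110,146.1256 × 0.759412 = 83,646.2406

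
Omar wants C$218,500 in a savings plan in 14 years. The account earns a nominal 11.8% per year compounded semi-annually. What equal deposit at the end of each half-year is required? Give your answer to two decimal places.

With 2 periods per year: i = 0.059, n = 28.
FV-annuity factor = 67.429944; PMT = 218500 / 67.429944 = 3,240.4001

C$3,240.40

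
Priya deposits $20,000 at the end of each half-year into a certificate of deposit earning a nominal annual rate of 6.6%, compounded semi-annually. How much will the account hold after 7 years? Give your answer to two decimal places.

$348,757.30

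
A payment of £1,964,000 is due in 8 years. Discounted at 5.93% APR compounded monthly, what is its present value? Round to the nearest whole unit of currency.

£1,223,544

i = 0.0593/12 = 0.00494167 per month; n = 8·12 = 96.
PV = 1,964,000 / (1 + 0.00494167)^96 = 1,964,000 / 1.605173 = 1,223,543.9513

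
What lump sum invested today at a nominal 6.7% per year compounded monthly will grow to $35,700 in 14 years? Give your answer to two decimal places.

$14,009.83

i = 0.067/12 = 0.00558333 per month; n = 14·12 = 168.
PV = FV·(1+i)^(−n) = 35,700 × 0.392432 = 14,009.8348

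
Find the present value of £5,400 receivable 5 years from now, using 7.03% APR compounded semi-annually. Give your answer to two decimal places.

£3,822.62

i = 0.0703/2 = 0.03515 per half-year; n = 5·2 = 10.
Discount factor = (1+0.03515)^(−10) = 0.707892; PV = 5,400 × 0.707892 = 3,822.6180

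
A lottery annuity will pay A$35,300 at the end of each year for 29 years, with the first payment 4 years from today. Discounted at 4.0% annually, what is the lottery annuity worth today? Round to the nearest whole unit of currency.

Value one period before first payment (t=3): 35300 × [1 − (1+0.04)^(−29)] / 0.04 = 35300 × 16.983715 = 599,525.1265
PV₀ = 599,525.1265 / (1+0.04)^3 = 599,525.1265 / 1.124864 = 532,975.6544

A$532,976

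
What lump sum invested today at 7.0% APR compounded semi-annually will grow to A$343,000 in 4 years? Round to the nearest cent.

A$260,478.16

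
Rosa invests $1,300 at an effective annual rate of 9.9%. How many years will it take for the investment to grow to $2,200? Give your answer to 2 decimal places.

(1+i)^n = 2200/1300 = 1.69231, so n = ln 1.69231 / ln 1.099 = 5.5730 years

5.57 years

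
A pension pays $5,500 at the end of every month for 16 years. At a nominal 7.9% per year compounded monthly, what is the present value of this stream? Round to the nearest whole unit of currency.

$598,432

i = 0.079/12 = 0.00658333 per month; n = 16·12 = 192.
Annuity factor a(192|0.00658333) = 108.805907; PV = 5500 × 108.805907 = 598,432.4858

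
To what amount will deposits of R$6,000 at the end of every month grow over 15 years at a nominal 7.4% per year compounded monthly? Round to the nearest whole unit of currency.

R$1,969,330

With 12 periods per year: i = 0.00616667, n = 180.
FV = 6000 × [(1+0.00616667)^180 − 1] / 0.00616667 = 6000 × 328.221634 = 1,969,329.8013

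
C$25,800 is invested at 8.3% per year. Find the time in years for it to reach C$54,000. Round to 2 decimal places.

(1+i)^n = 54000/25800 = 2.09302, so n = ln 2.09302 / ln 1.083 = 9.2633 years

9.26 years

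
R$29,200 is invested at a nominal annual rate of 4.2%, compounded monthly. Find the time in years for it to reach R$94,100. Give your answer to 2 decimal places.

Periodic rate i = 0.042/12 = 0.0035.
(1+i)^n = 94100/29200 = 3.22260, so n = ln 3.22260 / ln 1.0035 = 334.9246 months
= 334.9246/12 years

27.91 years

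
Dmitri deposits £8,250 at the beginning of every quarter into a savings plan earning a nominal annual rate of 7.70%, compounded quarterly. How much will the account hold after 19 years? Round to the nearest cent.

With 4 periods per year: i = 0.01925, n = 76.
Accumulation factor s(76|0.01925) × (1+i) = 172.571768; FV = 8250 × 172.571768 = 1,423,717.0842
(annuity-due: payments at period start, so ×(1+i).)

£1,423,717.08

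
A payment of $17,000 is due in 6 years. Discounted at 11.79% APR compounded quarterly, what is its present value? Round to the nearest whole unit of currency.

$8,466

Periodic rate i = 0.1179/4 = 0.029475; n = 6 × 4 = 24 periods.
PV = 17,000 / (1 + 0.029475)^24 = 17,000 / 2.008072 = 8,465.8313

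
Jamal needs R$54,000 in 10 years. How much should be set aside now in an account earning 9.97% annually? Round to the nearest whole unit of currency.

PV = 54,000 / (1 + 0.0997)^10 = 54,000 / 2.586677 = 20,876.2029

R$20,876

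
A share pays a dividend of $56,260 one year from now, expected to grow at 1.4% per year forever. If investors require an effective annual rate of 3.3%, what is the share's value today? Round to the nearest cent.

PV = D₁/(r − g) = 56260/(0.033 − 0.014) = 2,961,052.6316

$2,961,052.63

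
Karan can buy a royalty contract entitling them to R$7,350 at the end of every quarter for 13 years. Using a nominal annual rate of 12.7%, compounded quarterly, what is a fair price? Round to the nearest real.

R$185,927

i = 0.127/4 = 0.03175 per quarter; n = 13·4 = 52.
PV = 7350 × [1 − (1+0.03175)^(−52)] / 0.03175 = 7350 × 25.296181 = 185,926.9288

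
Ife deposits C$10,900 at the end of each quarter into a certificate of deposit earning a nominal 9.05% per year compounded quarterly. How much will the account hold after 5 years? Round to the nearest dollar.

C$271,876

Periodic rate i = 0.0905/4 = 0.022625; n = 5 × 4 = 20 periods.
FV = PMT · [(1+i)^n − 1] / i = 10900 · 24.942721 = 271,875.6581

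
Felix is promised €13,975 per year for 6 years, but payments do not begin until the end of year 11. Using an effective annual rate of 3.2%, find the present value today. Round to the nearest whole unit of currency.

€54,885

Value one period before first payment (t=10): 13975 × [1 − (1+0.032)^(−6)] / 0.032 = 13975 × 5.381465 = 75,205.9703
PV₀ = 75,205.9703 / (1+0.032)^10 = 75,205.9703 / 1.370241 = 54,885.2120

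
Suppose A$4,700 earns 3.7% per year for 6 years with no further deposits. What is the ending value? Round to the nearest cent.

A$5,844.81

FV = 4,700 × (1 + 0.037)^6 = 5,844.8100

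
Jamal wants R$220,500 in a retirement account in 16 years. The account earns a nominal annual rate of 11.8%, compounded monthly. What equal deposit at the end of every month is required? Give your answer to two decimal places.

i = 0.118/12 = 0.00983333 per month; n = 16·12 = 192.
PMT = 220500 / ( [(1+0.00983333)^192 − 1] / 0.00983333 ) = 220500 / 563.949120 = 390.9927

R$390.99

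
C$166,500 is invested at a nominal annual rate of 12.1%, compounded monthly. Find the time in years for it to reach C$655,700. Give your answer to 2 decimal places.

Periodic rate i = 0.121/12 = 0.0100833.
(1+i)^n = 655700/166500 = 3.93814, so n = ln 3.93814 / ln 1.01008 = 136.6222 months
= 136.6222/12 years

11.39 years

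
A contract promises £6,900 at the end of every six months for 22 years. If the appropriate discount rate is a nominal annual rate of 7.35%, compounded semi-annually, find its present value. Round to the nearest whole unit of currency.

Periodic rate i = 0.0735/2 = 0.03675; n = 22 × 2 = 44 periods.
Annuity factor a(44|0.03675) = 21.650757; PV = 6900 × 21.650757 = 149,390.2251

£149,390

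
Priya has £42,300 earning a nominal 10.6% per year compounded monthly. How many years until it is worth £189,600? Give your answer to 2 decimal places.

Periodic rate i = 0.106/12 = 0.00883333.
(1+i)^n = 189600/42300 = 4.48227, so n = ln 4.48227 / ln 1.00883 = 170.5749 months
= 170.5749/12 years

14.21 years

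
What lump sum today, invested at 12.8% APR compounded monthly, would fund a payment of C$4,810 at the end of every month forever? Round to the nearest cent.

Periodic rate i = 0.128/12 = 0.0106667.
PV = PMT / i = 4810 / 0.0106667 = 450,937.5000

C$450,937.50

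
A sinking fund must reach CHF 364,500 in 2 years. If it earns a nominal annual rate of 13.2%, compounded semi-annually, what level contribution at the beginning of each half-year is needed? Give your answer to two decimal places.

With 2 periods per year: i = 0.066, n = 4.
FV-annuity factor × (1+i) = 4.705016; PMT = 364500 / 4.705016 = 77,470.5048

CHF 77,470.50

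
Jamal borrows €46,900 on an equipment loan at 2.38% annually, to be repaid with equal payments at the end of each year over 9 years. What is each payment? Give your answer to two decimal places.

Annuity-PV factor = 8.016180; PMT = 46900 / 8.016180 = 5,850.6667

€5,850.67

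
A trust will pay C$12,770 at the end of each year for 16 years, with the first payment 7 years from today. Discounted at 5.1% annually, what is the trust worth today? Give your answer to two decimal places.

Value one period before first payment (t=6): 12770 × [1 − (1+0.051)^(−16)] / 0.051 = 12770 × 10.761040 = 137,418.4797
Discount back 6 years: 137,418.4797 × (1+0.051)^(−6) = 137,418.4797 × 0.741965 = 101,959.7691

C$101,959.77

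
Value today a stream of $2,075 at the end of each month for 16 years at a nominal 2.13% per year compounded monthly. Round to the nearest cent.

$337,358.73

With 12 periods per year: i = 0.001775, n = 192.
PV = 2075 × [1 − (1+0.001775)^(−192)] / 0.001775 = 2075 × 162.582523 = 337,358.7344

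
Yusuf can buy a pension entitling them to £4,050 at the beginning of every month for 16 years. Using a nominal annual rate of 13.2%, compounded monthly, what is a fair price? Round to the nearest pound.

£326,671

Periodic rate i = 0.132/12 = 0.011; n = 16 × 12 = 192 periods.
PV = PMT · [1 − (1+i)^(−n)] / i × (1+i) = 4050 · 80.659503 = 326,670.9889
(Beginning-of-period payments → annuity-due factor ×(1+i).)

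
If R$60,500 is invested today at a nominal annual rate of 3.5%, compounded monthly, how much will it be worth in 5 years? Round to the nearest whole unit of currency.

R$72,052

With 12 periods per year: i = 0.00291667, n = 60.
60,500 × (1+0.00291667)^60 = 60,500 × 1.190943 = 72,052.0412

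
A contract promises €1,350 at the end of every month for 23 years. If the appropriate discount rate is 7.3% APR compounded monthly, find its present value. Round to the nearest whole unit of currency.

€180,306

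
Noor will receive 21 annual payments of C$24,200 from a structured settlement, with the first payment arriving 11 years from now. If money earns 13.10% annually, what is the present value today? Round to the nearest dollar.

C$49,875

Value one period before first payment (t=10): 24200 × [1 − (1+0.131)^(−21)] / 0.131 = 24200 × 7.058129 = 170,806.7290
Discount back 10 years: 170,806.7290 × (1+0.131)^(−10) = 170,806.7290 × 0.291994 = 49,874.5427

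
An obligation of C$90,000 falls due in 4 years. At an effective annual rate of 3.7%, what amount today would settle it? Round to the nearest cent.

C$77,826.50

Discount factor = (1+0.037)^(−4) = 0.864739; PV = 90,000 × 0.864739 = 77,826.4971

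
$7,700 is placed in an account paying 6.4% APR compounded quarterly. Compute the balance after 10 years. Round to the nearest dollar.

i = 0.064/4 = 0.016 per quarter; n = 10·4 = 40.
7,700 × (1+0.016)^40 = 7,700 × 1.886898 = 14,529.1110

$14,529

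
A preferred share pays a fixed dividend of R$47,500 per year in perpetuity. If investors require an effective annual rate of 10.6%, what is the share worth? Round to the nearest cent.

PV = C/r = 47500/0.106 = 448,113.2075

R$448,113.21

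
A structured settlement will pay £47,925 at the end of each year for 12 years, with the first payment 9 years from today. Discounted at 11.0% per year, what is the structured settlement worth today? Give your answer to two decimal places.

PV at t=8 (ordinary 12-year annuity): 47925 × a(12|0.11) = 47925 × 6.492356 = 311,146.1684
PV₀ = 311,146.1684 / (1+0.11)^8 = 311,146.1684 / 2.304538 = 135,014.5667

£135,014.57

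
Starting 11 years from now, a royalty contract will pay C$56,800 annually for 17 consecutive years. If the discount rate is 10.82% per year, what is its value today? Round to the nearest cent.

C$155,138.97

PV at t=10 (ordinary 17-year annuity): 56800 × a(17|0.1082) = 56800 × 7.630518 = 433,413.4335
Discount back 10 years: 433,413.4335 × (1+0.1082)^(−10) = 433,413.4335 × 0.357947 = 155,138.9722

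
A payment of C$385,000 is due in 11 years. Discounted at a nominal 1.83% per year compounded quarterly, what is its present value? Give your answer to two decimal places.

C$314,946.38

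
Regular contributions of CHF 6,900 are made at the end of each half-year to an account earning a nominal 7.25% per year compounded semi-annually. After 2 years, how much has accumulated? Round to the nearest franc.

CHF 29,137

With 2 periods per year: i = 0.03625, n = 4.
FV = 6900 × [(1+0.03625)^4 − 1] / 0.03625 = 6900 × 4.222804 = 29,137.3468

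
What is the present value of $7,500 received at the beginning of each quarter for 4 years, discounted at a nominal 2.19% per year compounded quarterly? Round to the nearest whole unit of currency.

$115,222

With 4 periods per year: i = 0.005475, n = 16.
PV = PMT · [1 − (1+i)^(−n)] / i × (1+i) = 7500 · 15.362891 = 115,221.6862
(annuity-due: payments at period start, so ×(1+i).)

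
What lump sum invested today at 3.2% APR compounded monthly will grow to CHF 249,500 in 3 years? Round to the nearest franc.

With 12 periods per year: i = 0.00266667, n = 36.
PV = 249,500 / (1 + 0.00266667)^36 = 249,500 / 1.100618 = 226,690.7351

CHF 226,691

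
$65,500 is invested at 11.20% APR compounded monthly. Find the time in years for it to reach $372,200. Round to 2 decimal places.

Periodic rate i = 0.112/12 = 0.00933333.
(1+i)^n = 372200/65500 = 5.68244, so n = ln 5.68244 / ln 1.00933 = 187.0153 months
= 187.0153/12 years

15.58 years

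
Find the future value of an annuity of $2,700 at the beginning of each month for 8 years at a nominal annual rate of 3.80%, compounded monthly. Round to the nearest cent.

Periodic rate i = 0.038/12 = 0.00316667; n = 8 × 12 = 96 periods.
Accumulation factor s(96|0.00316667) × (1+i) = 112.339329; FV = 2700 × 112.339329 = 303,316.1878
(annuity-due: payments at period start, so ×(1+i).)

$303,316.19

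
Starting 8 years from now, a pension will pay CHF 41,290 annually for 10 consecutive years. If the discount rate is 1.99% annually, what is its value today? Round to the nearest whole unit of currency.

CHF 323,274

Value one period before first payment (t=7): 41290 × [1 − (1+0.0199)^(−10)] / 0.0199 = 41290 × 8.987287 = 371,085.0635
PV₀ = 371,085.0635 / (1+0.0199)^7 = 371,085.0635 / 1.147898 = 323,273.6684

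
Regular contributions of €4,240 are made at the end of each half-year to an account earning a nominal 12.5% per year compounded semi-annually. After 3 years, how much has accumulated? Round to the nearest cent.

€29,762.17

With 2 periods per year: i = 0.0625, n = 6.
FV = 4240 × [(1+0.0625)^6 − 1] / 0.0625 = 4240 × 7.019380 = 29,762.1696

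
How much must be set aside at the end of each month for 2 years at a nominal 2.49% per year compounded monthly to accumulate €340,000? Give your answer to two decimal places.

Periodic rate i = 0.0249/12 = 0.002075; n = 2 × 12 = 24 periods.
PMT = 340000 / ( [(1+0.002075)^24 − 1] / 0.002075 ) = 340000 / 24.581510 = 13,831.5342

€13,831.53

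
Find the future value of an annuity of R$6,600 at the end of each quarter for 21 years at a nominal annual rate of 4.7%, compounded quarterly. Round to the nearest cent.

R$936,795.18

With 4 periods per year: i = 0.01175, n = 84.
Accumulation factor s(84|0.01175) = 141.938663; FV = 6600 × 141.938663 = 936,795.1775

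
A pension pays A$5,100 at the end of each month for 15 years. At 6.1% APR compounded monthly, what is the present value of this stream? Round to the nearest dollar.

i = 0.061/12 = 0.00508333 per month; n = 15·12 = 180.
PV = 5100 × [1 − (1+0.00508333)^(−180)] / 0.00508333 = 5100 × 117.748326 = 600,516.4625

A$600,516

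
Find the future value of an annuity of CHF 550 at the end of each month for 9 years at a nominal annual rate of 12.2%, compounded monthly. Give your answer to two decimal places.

With 12 periods per year: i = 0.0101667, n = 108.
FV = 550 × [(1+0.0101667)^108 − 1] / 0.0101667 = 550 × 194.910295 = 107,200.6622

CHF 107,200.66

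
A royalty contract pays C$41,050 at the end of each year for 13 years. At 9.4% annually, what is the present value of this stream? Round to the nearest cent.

PV = PMT · [1 − (1+i)^(−n)] / i = 41050 · 7.329677 = 300,883.2548

C$300,883.25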